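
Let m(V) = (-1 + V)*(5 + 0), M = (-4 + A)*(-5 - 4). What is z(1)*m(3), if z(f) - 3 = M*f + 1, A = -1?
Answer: 490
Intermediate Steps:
M = 45 (M = (-4 - 1)*(-5 - 4) = -5*(-9) = 45)
m(V) = -5 + 5*V (m(V) = (-1 + V)*5 = -5 + 5*V)
z(f) = 4 + 45*f (z(f) = 3 + (45*f + 1) = 3 + (1 + 45*f) = 4 + 45*f)
z(1)*m(3) = (4 + 45*1)*(-5 + 5*3) = (4 + 45)*(-5 + 15) = 49*10 = 490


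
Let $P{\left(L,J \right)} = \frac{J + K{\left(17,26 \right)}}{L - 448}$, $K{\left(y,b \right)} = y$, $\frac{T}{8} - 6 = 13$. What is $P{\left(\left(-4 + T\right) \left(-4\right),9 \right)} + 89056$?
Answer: $\frac{3562239}{40} \approx 89056.0$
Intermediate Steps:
$T = 152$ ($T = 48 + 8 \cdot 13 = 48 + 104 = 152$)
$P{\left(L,J \right)} = \frac{17 + J}{-448 + L}$ ($P{\left(L,J \right)} = \frac{J + 17}{L - 448} = \frac{17 + J}{-448 + L}$)
$P{\left(\left(-4 + T\right) \left(-4\right),9 \right)} + 89056 = \frac{17 + 9}{-448 + \left(-4 + 152\right) \left(-4\right)} + 89056 = \frac{1}{-448 + 148 \left(-4\right)} 26 + 89056 = \frac{1}{-448 - 592} \cdot 26 + 89056 = \frac{1}{-1040} \cdot 26 + 89056 = \left(- \frac{1}{1040}\right) 26 + 89056 = - \frac{1}{40} + 89056 = \frac{3562239}{40}$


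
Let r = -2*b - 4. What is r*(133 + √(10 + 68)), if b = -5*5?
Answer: 6118 + 46*√78 ≈ 6524.3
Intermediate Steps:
b = -25
r = 46 (r = -2*(-25) - 4 = 50 - 4 = 46)
r*(133 + √(10 + 68)) = 46*(133 + √(10 + 68)) = 46*(133 + √78) = 6118 + 46*√78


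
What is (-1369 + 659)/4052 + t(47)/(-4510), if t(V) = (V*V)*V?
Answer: -52986612/2284315 ≈ -23.196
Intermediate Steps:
t(V) = V³ (t(V) = V²*V = V³)
(-1369 + 659)/4052 + t(47)/(-4510) = (-1369 + 659)/4052 + 47³/(-4510) = -710*1/4052 + 103823*(-1/4510) = -355/2026 - 103823/4510 = -52986612/2284315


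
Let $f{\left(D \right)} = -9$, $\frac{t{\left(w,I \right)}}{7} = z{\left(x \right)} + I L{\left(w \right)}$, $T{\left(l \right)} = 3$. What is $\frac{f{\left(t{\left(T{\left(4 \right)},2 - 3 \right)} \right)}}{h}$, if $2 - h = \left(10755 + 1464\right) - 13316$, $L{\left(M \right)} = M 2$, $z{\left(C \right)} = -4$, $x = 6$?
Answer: $- \frac{9}{1099} \approx -0.0081893$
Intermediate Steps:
$L{\left(M \right)} = 2 M$
$t{\left(w,I \right)} = -28 + 14 I w$ ($t{\left(w,I \right)} = 7 \left(-4 + I 2 w\right) = 7 \left(-4 + 2 I w\right) = -28 + 14 I w$)
$h = 1099$ ($h = 2 - \left(\left(10755 + 1464\right) - 13316\right) = 2 - \left(12219 - 13316\right) = 2 - -1097 = 2 + 1097 = 1099$)
$\frac{f{\left(t{\left(T{\left(4 \right)},2 - 3 \right)} \right)}}{h} = - \frac{9}{1099}$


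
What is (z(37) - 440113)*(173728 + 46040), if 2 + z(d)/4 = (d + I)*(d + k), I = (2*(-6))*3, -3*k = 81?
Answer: -96715721208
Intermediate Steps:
k = -27 (k = -⅓*81 = -27)
I = -36 (I = -12*3 = -36)
z(d) = -8 + 4*(-36 + d)*(-27 + d) (z(d) = -8 + 4*((d - 36)*(d - 27)) = -8 + 4*((-36 + d)*(-27 + d)) = -8 + 4*(-36 + d)*(-27 + d))
(z(37) - 440113)*(173728 + 46040) = ((3880 - 252*37 + 4*37²) - 440113)*(173728 + 46040) = ((3880 - 9324 + 4*1369) - 440113)*219768 = ((3880 - 9324 + 5476) - 440113)*219768 = (32 - 440113)*219768 = -440081*219768 = -96715721208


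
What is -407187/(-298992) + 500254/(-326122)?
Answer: -2796550859/16251311504 ≈ -0.17208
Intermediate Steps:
-407187/(-298992) + 500254/(-326122) = -407187*(-1/298992) + 500254*(-1/326122) = 135729/99664 - 250127/163061 = -2796550859/16251311504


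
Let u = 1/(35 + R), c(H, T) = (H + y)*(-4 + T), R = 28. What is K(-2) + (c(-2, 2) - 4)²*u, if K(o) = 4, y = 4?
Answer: 316/63 ≈ 5.0159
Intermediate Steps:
c(H, T) = (-4 + T)*(4 + H) (c(H, T) = (H + 4)*(-4 + T) = (4 + H)*(-4 + T) = (-4 + T)*(4 + H))
u = 1/63 (u = 1/(35 + 28) = 1/63 ≈ 0.015873)
K(-2) + (c(-2, 2) - 4)²*u = 4 + ((-16 - 4*(-2) + 4*2 - 2*2) - 4)²*(1/63) = 4 + ((-16 + 8 + 8 - 4) - 4)²*(1/63) = 4 + (-4 - 4)²*(1/63) = 4 + (-8)²*(1/63) = 4 + 64*(1/63) = 4 + 64/63 = 316/63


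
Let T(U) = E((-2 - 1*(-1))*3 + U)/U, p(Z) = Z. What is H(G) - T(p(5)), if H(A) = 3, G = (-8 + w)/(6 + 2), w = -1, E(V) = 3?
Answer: 12/5 ≈ 2.4000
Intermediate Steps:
T(U) = 3/U
G = -9/8 (G = (-8 - 1)/(6 + 2) = -9/8 ≈ -1.1250)
H(G) - T(p(5)) = 3 - 3/5 = 3 - 1*⅗ = 3 - ⅗ = 12/5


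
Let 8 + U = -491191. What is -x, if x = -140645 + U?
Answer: 631844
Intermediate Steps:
U = -491199 (U = -8 - 491191 = -491199)
x = -631844 (x = -140645 - 491199 = -631844)
-x = -1*(-631844) = 631844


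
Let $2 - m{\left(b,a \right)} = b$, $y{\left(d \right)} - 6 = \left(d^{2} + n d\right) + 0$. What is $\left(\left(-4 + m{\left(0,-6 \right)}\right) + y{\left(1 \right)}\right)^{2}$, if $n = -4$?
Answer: $1$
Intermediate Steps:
$y{\left(d \right)} = 6 + d^{2} - 4 d$ ($y{\left(d \right)} = 6 + \left(\left(d^{2} - 4 d\right) + 0\right) = 6 + \left(d^{2} - 4 d\right) = 6 + d^{2} - 4 d$)
$m{\left(b,a \right)} = 2 - b$
$\left(\left(-4 + m{\left(0,-6 \right)}\right) + y{\left(1 \right)}\right)^{2} = \left(\left(-4 + \left(2 - 0\right)\right) + \left(6 + 1^{2} - 4\right)\right)^{2} = \left(\left(-4 + \left(2 + 0\right)\right) + \left(6 + 1 - 4\right)\right)^{2} = \left(\left(-4 + 2\right) + 3\right)^{2} = \left(-2 + 3\right)^{2} = 1^{2} = 1$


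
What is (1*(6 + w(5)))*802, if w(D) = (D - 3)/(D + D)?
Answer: 24862/5 ≈ 4972.4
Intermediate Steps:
w(D) = (-3 + D)/(2*D) (w(D) = (-3 + D)/((2*D)) = (-3 + D)*(1/(2*D)) = (-3 + D)/(2*D))
(1*(6 + w(5)))*802 = (1*(6 + (½)*(-3 + 5)/5))*802 = (1*(6 + (½)*(⅕)*2))*802 = (1*(6 + ⅕))*802 = (1*(31/5))*802 = (31/5)*802 = 24862/5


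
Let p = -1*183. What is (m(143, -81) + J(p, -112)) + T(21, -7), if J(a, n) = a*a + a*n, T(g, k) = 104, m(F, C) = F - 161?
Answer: 54071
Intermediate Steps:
m(F, C) = -161 + F
p = -183
J(a, n) = a**2 + a*n
(m(143, -81) + J(p, -112)) + T(21, -7) = ((-161 + 143) - 183*(-183 - 112)) + 104 = (-18 - 183*(-295)) + 104 = (-18 + 53985) + 104 = 53967 + 104 = 54071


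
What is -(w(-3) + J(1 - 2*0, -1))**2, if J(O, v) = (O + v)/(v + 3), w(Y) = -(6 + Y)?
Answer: -9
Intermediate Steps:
w(Y) = -6 - Y
J(O, v) = (O + v)/(3 + v)
-(w(-3) + J(1 - 2*0, -1))**2 = -((-6 - 1*(-3)) + ((1 - 2*0) - 1)/(3 - 1))**2 = -((-6 + 3) + ((1 + 0) - 1)/2)**2 = -(-3 + (1 - 1)/2)**2 = -(-3 + (1/2)*0)**2 = -(-3 + 0)**2 = -1*(-3)**2 = -1*9 = -9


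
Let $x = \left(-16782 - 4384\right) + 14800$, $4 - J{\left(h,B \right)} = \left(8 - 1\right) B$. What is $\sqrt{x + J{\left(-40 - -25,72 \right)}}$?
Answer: $i \sqrt{6866} \approx 82.861 i$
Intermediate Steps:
$J{\left(h,B \right)} = 4 - 7 B$ ($J{\left(h,B \right)} = 4 - \left(8 - 1\right) B = 4 - 7 B$)
$x = -6366$ ($x = -21166 + 14800 = -6366$)
$\sqrt{x + J{\left(-40 - -25,72 \right)}} = \sqrt{-6366 + \left(4 - 504\right)} = \sqrt{-6366 - 500} = \sqrt{-6866} = i \sqrt{6866}$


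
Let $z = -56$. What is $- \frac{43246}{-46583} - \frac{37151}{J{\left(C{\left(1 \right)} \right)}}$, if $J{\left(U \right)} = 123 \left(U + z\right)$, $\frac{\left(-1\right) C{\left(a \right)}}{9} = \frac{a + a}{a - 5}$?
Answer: $\frac{4009093640}{590160027} \approx 6.7932$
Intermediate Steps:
$C{\left(a \right)} = - \frac{18 a}{-5 + a}$ ($C{\left(a \right)} = - 9 \frac{a + a}{a - 5} = - 9 \frac{2 a}{-5 + a} = - \frac{18 a}{-5 + a}$)
$J{\left(U \right)} = -6888 + 123 U$ ($J{\left(U \right)} = 123 \left(U - 56\right) = 123 \left(-56 + U\right) = -6888 + 123 U$)
$- \frac{43246}{-46583} - \frac{37151}{J{\left(C{\left(1 \right)} \right)}} = - \frac{43246}{-46583} - \frac{37151}{-6888 + 123 \left(\left(-18\right) 1 \frac{1}{-5 + 1}\right)} = \left(-43246\right) \left(- \frac{1}{46583}\right) - \frac{37151}{-6888 + 123 \left(\left(-18\right) 1 \frac{1}{-4}\right)} = \frac{43246}{46583} - \frac{37151}{-6888 + 123 \left(\left(-18\right) 1 \left(- \frac{1}{4}\right)\right)} = \frac{43246}{46583} - \frac{37151}{-6888 + 123 \cdot \frac{9}{2}} = \frac{43246}{46583} - \frac{37151}{-6888 + \frac{1107}{2}} = \frac{43246}{46583} - \frac{37151}{- \frac{12669}{2}} = \frac{43246}{46583} - - \frac{74302}{12669} = \frac{43246}{46583} + \frac{74302}{12669} = \frac{4009093640}{590160027}$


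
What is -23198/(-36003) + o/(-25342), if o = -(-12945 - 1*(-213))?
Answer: 64746760/456194013 ≈ 0.14193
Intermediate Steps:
o = 12732 (o = -(-12945 + 213) = -1*(-12732) = 12732)
-23198/(-36003) + o/(-25342) = -23198/(-36003) + 12732/(-25342) = -23198*(-1/36003) + 12732*(-1/25342) = 23198/36003 - 6366/12671 = 64746760/456194013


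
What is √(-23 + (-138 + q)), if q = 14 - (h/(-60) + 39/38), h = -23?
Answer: I*√48218295/570 ≈ 12.182*I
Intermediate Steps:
q = 14353/1140 (q = 14 - (-23/(-60) + 39/38) = 14 - (-23*(-1/60) + 39*(1/38)) = 14 - (23/60 + 39/38) = 14 - 1*1607/1140 = 14 - 1607/1140 = 14353/1140 ≈ 12.590)
√(-23 + (-138 + q)) = √(-23 + (-138 + 14353/1140)) = √(-23 - 142967/1140) = √(-169187/1140) = I*√48218295/570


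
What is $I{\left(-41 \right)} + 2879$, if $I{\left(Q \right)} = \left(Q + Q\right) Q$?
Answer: $6241$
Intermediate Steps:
$I{\left(Q \right)} = 2 Q^{2}$ ($I{\left(Q \right)} = 2 Q Q = 2 Q^{2}$)
$I{\left(-41 \right)} + 2879 = 2 \left(-41\right)^{2} + 2879 = 2 \cdot 1681 + 2879 = 3362 + 2879 = 6241$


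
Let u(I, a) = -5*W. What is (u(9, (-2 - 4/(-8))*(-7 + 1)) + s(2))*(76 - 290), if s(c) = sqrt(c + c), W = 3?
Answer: 2782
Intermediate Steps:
s(c) = sqrt(2)*sqrt(c) (s(c) = sqrt(2*c) = sqrt(2)*sqrt(c))
u(I, a) = -15 (u(I, a) = -5*3 = -15)
(u(9, (-2 - 4/(-8))*(-7 + 1)) + s(2))*(76 - 290) = (-15 + sqrt(2)*sqrt(2))*(76 - 290) = (-15 + 2)*(-214) = -13*(-214) = 2782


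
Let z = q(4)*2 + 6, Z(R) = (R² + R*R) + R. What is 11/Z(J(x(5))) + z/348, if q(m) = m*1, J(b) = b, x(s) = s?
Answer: 209/870 ≈ 0.24023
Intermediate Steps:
q(m) = m
Z(R) = R + 2*R² (Z(R) = (R² + R²) + R = 2*R² + R = R + 2*R²)
z = 14 (z = 4*2 + 6 = 8 + 6 = 14)
11/Z(J(x(5))) + z/348 = 11/((5*(1 + 2*5))) + 14/348 = 11/((5*(1 + 10))) + 14*(1/348) = 11/((5*11)) + 7/174 = 11/55 + 7/174 = 11*(1/55) + 7/174 = ⅕ + 7/174 = 209/870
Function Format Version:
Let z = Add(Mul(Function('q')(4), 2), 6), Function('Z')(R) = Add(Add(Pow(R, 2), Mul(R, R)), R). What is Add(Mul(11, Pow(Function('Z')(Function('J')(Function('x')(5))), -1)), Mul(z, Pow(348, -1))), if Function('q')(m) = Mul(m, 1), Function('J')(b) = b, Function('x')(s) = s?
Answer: Rational(209, 870) ≈ 0.24023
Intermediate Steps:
Function('q')(m) = m
Function('Z')(R) = Add(R, Mul(2, Pow(R, 2))) (Function('Z')(R) = Add(Add(Pow(R, 2), Pow(R, 2)), R) = Add(Mul(2, Pow(R, 2)), R) = Add(R, Mul(2, Pow(R, 2))))
z = 14 (z = Add(Mul(4, 2), 6) = Add(8, 6) = 14)
Add(Mul(11, Pow(Function('Z')(Function('J')(Function('x')(5))), -1)), Mul(z, Pow(348, -1))) = Add(Mul(11, Pow(Mul(5, Add(1, Mul(2, 5))), -1)), Mul(14, Pow(348, -1))) = Add(Mul(11, Pow(Mul(5, Add(1, 10)), -1)), Mul(14, Rational(1, 348))) = Add(Mul(11, Pow(Mul(5, 11), -1)), Rational(7, 174)) = Add(Mul(11, Pow(55, -1)), Rational(7, 174)) = Add(Mul(11, Rational(1, 55)), Rational(7, 174)) = Add(Rational(1, 5), Rational(7, 174)) = Rational(209, 870)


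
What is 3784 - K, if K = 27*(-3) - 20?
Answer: 3885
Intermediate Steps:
K = -101 (K = -81 - 20 = -101)
3784 - K = 3784 - 1*(-101) = 3784 + 101 = 3885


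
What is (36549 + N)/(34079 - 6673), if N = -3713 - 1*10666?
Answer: 11085/13703 ≈ 0.80895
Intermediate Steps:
N = -14379 (N = -3713 - 10666 = -14379)
(36549 + N)/(34079 - 6673) = (36549 - 14379)/(34079 - 6673) = 22170/27406 = 22170*(1/27406) = 11085/13703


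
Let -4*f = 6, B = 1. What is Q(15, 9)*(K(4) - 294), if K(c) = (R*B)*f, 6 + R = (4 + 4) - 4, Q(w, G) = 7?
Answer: -2037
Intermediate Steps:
f = -3/2 (f = -¼*6 = -3/2 ≈ -1.5000)
R = -2 (R = -6 + ((4 + 4) - 4) = -6 + (8 - 4) = -6 + 4 = -2)
K(c) = 3 (K(c) = -2*1*(-3/2) = -2*(-3/2) = 3)
Q(15, 9)*(K(4) - 294) = 7*(3 - 294) = 7*(-291) = -2037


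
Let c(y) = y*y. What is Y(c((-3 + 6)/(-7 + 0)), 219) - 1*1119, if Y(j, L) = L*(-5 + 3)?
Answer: -1557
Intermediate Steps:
c(y) = y²
Y(j, L) = -2*L (Y(j, L) = L*(-2) = -2*L)
Y(c((-3 + 6)/(-7 + 0)), 219) - 1*1119 = -2*219 - 1*1119 = -438 - 1119 = -1557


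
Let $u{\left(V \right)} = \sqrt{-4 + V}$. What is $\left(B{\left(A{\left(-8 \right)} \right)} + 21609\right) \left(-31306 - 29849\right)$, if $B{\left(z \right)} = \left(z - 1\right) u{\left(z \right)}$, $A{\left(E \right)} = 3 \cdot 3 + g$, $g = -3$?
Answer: $-1321498395 - 305775 \sqrt{2} \approx -1.3219 \cdot 10^{9}$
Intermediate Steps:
$A{\left(E \right)} = 6$ ($A{\left(E \right)} = 3 \cdot 3 - 3 = 9 - 3 = 6$)
$B{\left(z \right)} = \sqrt{-4 + z} \left(-1 + z\right)$ ($B{\left(z \right)} = \left(z - 1\right) \sqrt{-4 + z} = \left(-1 + z\right) \sqrt{-4 + z} = \sqrt{-4 + z} \left(-1 + z\right)$)
$\left(B{\left(A{\left(-8 \right)} \right)} + 21609\right) \left(-31306 - 29849\right) = \left(\sqrt{-4 + 6} \left(-1 + 6\right) + 21609\right) \left(-31306 - 29849\right) = \left(\sqrt{2} \cdot 5 + 21609\right) \left(-61155\right) = \left(5 \sqrt{2} + 21609\right) \left(-61155\right) = \left(21609 + 5 \sqrt{2}\right) \left(-61155\right) = -1321498395 - 305775 \sqrt{2}$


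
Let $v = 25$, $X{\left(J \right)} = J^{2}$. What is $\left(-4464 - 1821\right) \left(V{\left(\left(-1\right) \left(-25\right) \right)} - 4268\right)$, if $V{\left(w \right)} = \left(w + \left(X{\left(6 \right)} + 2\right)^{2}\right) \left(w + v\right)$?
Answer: $-434808870$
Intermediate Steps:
$V{\left(w \right)} = \left(25 + w\right) \left(1444 + w\right)$ ($V{\left(w \right)} = \left(w + \left(6^{2} + 2\right)^{2}\right) \left(w + 25\right) = \left(w + \left(36 + 2\right)^{2}\right) \left(25 + w\right) = \left(w + 38^{2}\right) \left(25 + w\right) = \left(w + 1444\right) \left(25 + w\right) = \left(1444 + w\right) \left(25 + w\right) = \left(25 + w\right) \left(1444 + w\right)$)
$\left(-4464 - 1821\right) \left(V{\left(\left(-1\right) \left(-25\right) \right)} - 4268\right) = \left(-4464 - 1821\right) \left(\left(36100 + \left(\left(-1\right) \left(-25\right)\right)^{2} + 1469 \left(\left(-1\right) \left(-25\right)\right)\right) - 4268\right) = - 6285 \left(\left(36100 + 25^{2} + 1469 \cdot 25\right) - 4268\right) = - 6285 \left(\left(36100 + 625 + 36725\right) - 4268\right) = - 6285 \left(73450 - 4268\right) = \left(-6285\right) 69182 = -434808870$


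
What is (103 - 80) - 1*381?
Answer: -358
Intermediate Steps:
(103 - 80) - 1*381 = 23 - 381 = -358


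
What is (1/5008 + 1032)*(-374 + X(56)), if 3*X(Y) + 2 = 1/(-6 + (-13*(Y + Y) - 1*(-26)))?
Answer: -8341902734705/21574464 ≈ -3.8666e+5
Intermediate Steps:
X(Y) = -⅔ + 1/(3*(20 - 26*Y)) (X(Y) = -⅔ + 1/(3*(-6 + (-13*(Y + Y) - 1*(-26)))) = -⅔ + 1/(3*(-6 + (-26*Y + 26))) = -⅔ + 1/(3*(-6 + (26 - 26*Y))) = -⅔ + 1/(3*(20 - 26*Y)))
(1/5008 + 1032)*(-374 + X(56)) = (1/5008 + 1032)*(-374 + 13*(3 - 4*56)/(6*(-10 + 13*56))) = (1/5008 + 1032)*(-374 + 13*(3 - 224)/(6*(-10 + 728))) = 5168257*(-374 + (13/6)*(-221)/718)/5008 = 5168257*(-374 + (13/6)*(1/718)*(-221))/5008 = 5168257*(-374 - 2873/4308)/5008 = (5168257/5008)*(-1614065/4308) = -8341902734705/21574464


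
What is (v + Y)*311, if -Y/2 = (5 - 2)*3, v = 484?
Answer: 144926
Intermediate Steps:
Y = -18 (Y = -2*(5 - 2)*3 = -6*3 = -2*9 = -18)
(v + Y)*311 = (484 - 18)*311 = 466*311 = 144926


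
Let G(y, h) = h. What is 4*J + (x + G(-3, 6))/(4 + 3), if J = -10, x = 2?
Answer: -272/7 ≈ -38.857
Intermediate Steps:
4*J + (x + G(-3, 6))/(4 + 3) = 4*(-10) + (2 + 6)/(4 + 3) = -40 + 8/7 = -272/7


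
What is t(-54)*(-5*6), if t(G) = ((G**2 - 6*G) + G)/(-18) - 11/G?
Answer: 47735/9 ≈ 5303.9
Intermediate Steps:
t(G) = -11/G - G**2/18 + 5*G/18 (t(G) = (G**2 - 5*G)*(-1/18) - 11/G = (-G**2/18 + 5*G/18) - 11/G = -11/G - G**2/18 + 5*G/18)
t(-54)*(-5*6) = ((1/18)*(-198 + (-54)**2*(5 - 1*(-54)))/(-54))*(-5*6) = ((1/18)*(-1/54)*(-198 + 2916*(5 + 54)))*(-30) = ((1/18)*(-1/54)*(-198 + 2916*59))*(-30) = ((1/18)*(-1/54)*(-198 + 172044))*(-30) = ((1/18)*(-1/54)*171846)*(-30) = -9547/54*(-30) = 47735/9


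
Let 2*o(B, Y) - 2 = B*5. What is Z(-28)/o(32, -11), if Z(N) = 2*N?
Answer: -56/81 ≈ -0.69136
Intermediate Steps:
o(B, Y) = 1 + 5*B/2 (o(B, Y) = 1 + (B*5)/2 = 1 + (5*B)/2 = 1 + 5*B/2)
Z(-28)/o(32, -11) = (2*(-28))/(1 + (5/2)*32) = -56/(1 + 80) = -56/81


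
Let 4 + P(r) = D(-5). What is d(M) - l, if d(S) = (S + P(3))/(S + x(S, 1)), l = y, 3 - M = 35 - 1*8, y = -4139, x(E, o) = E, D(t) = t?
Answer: 66235/16 ≈ 4139.7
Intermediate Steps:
P(r) = -9 (P(r) = -4 - 5 = -9)
M = -24 (M = 3 - (35 - 1*8) = 3 - (35 - 8) = 3 - 1*27 = 3 - 27 = -24)
l = -4139
d(S) = (-9 + S)/(2*S) (d(S) = (S - 9)/(S + S) = (-9 + S)/((2*S)) = (-9 + S)*(1/(2*S)) = (-9 + S)/(2*S))
d(M) - l = (½)*(-9 - 24)/(-24) - 1*(-4139) = (½)*(-1/24)*(-33) + 4139 = 11/16 + 4139 = 66235/16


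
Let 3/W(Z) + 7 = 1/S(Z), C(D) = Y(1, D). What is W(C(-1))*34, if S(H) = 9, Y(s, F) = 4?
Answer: -459/31 ≈ -14.806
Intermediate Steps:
C(D) = 4
W(Z) = -27/62 (W(Z) = 3/(-7 + 1/9) = 3/(-7 + ⅑) = 3/(-62/9) = 3*(-9/62) = -27/62)
W(C(-1))*34 = -27/62*34 = -459/31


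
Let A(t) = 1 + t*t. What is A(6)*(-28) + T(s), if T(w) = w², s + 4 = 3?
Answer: -1035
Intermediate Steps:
s = -1 (s = -4 + 3 = -1)
A(t) = 1 + t²
A(6)*(-28) + T(s) = (1 + 6²)*(-28) + (-1)² = (1 + 36)*(-28) + 1 = 37*(-28) + 1 = -1036 + 1 = -1035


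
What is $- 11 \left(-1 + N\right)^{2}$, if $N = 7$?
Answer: $-396$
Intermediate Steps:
$- 11 \left(-1 + N\right)^{2} = - 11 \left(-1 + 7\right)^{2} = - 11 \cdot 6^{2} = \left(-11\right) 36 = -396$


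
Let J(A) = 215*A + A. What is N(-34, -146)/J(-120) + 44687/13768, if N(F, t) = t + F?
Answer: 806087/247824 ≈ 3.2527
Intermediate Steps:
N(F, t) = F + t
J(A) = 216*A
N(-34, -146)/J(-120) + 44687/13768 = (-34 - 146)/((216*(-120))) + 44687/13768 = -180/(-25920) + 44687*(1/13768) = -180*(-1/25920) + 44687/13768 = 1/144 + 44687/13768 = 806087/247824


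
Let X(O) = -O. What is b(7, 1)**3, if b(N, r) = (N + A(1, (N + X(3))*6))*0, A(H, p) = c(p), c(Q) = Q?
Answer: 0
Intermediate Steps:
A(H, p) = p
b(N, r) = 0 (b(N, r) = (N + (N - 1*3)*6)*0 = (N + (N - 3)*6)*0 = (N + (-3 + N)*6)*0 = (N + (-18 + 6*N))*0 = (-18 + 7*N)*0 = 0)
b(7, 1)**3 = 0**3 = 0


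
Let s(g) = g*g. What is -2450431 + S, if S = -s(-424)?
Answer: -2630207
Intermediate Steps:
s(g) = g**2
S = -179776 (S = -1*(-424)**2 = -1*179776 = -179776)
-2450431 + S = -2450431 - 179776 = -2630207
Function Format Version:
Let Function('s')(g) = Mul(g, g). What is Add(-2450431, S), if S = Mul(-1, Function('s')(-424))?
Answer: -2630207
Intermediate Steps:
Function('s')(g) = Pow(g, 2)
S = -179776 (S = Mul(-1, Pow(-424, 2)) = Mul(-1, 179776) = -179776)
Add(-2450431, S) = Add(-2450431, -179776) = -2630207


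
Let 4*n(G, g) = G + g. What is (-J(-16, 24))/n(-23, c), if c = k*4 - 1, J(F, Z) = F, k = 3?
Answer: -16/3 ≈ -5.3333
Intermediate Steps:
c = 11 (c = 3*4 - 1 = 12 - 1 = 11)
n(G, g) = G/4 + g/4 (n(G, g) = (G + g)/4 = G/4 + g/4)
(-J(-16, 24))/n(-23, c) = (-1*(-16))/((¼)*(-23) + (¼)*11) = 16/(-23/4 + 11/4) = 16/(-3) = 16*(-⅓) = -16/3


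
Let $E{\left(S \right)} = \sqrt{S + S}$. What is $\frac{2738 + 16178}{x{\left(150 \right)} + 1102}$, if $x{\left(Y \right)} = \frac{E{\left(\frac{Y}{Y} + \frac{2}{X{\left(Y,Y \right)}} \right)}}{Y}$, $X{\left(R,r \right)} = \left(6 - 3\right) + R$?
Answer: $\frac{7176039966000}{418058576969} - \frac{851220 \sqrt{5270}}{418058576969} \approx 17.165$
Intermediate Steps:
$X{\left(R,r \right)} = 3 + R$
$E{\left(S \right)} = \sqrt{2} \sqrt{S}$ ($E{\left(S \right)} = \sqrt{2 S} = \sqrt{2} \sqrt{S}$)
$x{\left(Y \right)} = \frac{\sqrt{2} \sqrt{1 + \frac{2}{3 + Y}}}{Y}$ ($x{\left(Y \right)} = \frac{\sqrt{2} \sqrt{\frac{Y}{Y} + \frac{2}{3 + Y}}}{Y} = \frac{\sqrt{2} \sqrt{1 + \frac{2}{3 + Y}}}{Y}$)
$\frac{2738 + 16178}{x{\left(150 \right)} + 1102} = \frac{2738 + 16178}{\frac{\sqrt{2} \sqrt{\frac{5 + 150}{3 + 150}}}{150} + 1102} = \frac{18916}{\sqrt{2} \cdot \frac{1}{150} \sqrt{\frac{1}{153} \cdot 155} + 1102} = \frac{18916}{\sqrt{2} \cdot \frac{1}{150} \sqrt{\frac{155}{153}} + 1102} = \frac{18916}{\sqrt{2} \cdot \frac{1}{150} \frac{\sqrt{2635}}{51} + 1102} = \frac{18916}{\frac{\sqrt{5270}}{7650} + 1102} = \frac{18916}{1102 + \frac{\sqrt{5270}}{7650}}$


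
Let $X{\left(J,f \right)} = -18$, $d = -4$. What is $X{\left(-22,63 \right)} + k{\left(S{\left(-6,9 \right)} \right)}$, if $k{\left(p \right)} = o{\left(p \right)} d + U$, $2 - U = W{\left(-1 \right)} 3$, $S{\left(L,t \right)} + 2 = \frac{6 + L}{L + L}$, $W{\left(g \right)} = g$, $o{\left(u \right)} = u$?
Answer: $-5$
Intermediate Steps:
$S{\left(L,t \right)} = -2 + \frac{6 + L}{2 L}$ ($S{\left(L,t \right)} = -2 + \frac{6 + L}{L + L} = -2 + \frac{6 + L}{2 L}$)
$U = 5$ ($U = 2 - \left(-1\right) 3 = 2 - -3 = 2 + 3 = 5$)
$k{\left(p \right)} = 5 - 4 p$ ($k{\left(p \right)} = p \left(-4\right) + 5 = - 4 p + 5 = 5 - 4 p$)
$X{\left(-22,63 \right)} + k{\left(S{\left(-6,9 \right)} \right)} = -18 - \left(-5 + 4 \left(- \frac{3}{2} + \frac{3}{-6}\right)\right) = -18 - \left(-5 + 4 \left(- \frac{3}{2} + 3 \left(- \frac{1}{6}\right)\right)\right) = -18 - \left(-5 + 4 \left(- \frac{3}{2} - \frac{1}{2}\right)\right) = -18 + \left(5 - -8\right) = -18 + \left(5 + 8\right) = -18 + 13 = -5$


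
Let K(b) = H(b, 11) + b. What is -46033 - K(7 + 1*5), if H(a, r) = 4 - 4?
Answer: -46045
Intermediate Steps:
H(a, r) = 0
K(b) = b (K(b) = 0 + b = b)
-46033 - K(7 + 1*5) = -46033 - (7 + 1*5) = -46033 - (7 + 5) = -46033 - 1*12 = -46033 - 12 = -46045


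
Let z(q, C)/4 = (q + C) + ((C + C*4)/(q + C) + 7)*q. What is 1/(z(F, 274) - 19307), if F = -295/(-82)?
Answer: -933283/16822294753 ≈ -5.5479e-5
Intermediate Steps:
F = 295/82 (F = -295*(-1/82) = 295/82 ≈ 3.5976)
z(q, C) = 4*C + 4*q + 4*q*(7 + 5*C/(C + q)) (z(q, C) = 4*((q + C) + ((C + C*4)/(q + C) + 7)*q) = 4*((C + q) + ((C + 4*C)/(C + q) + 7)*q) = 4*((C + q) + ((5*C)/(C + q) + 7)*q) = 4*((C + q) + (5*C/(C + q) + 7)*q) = 4*((C + q) + (7 + 5*C/(C + q))*q) = 4*((C + q) + q*(7 + 5*C/(C + q))) = 4*(C + q + q*(7 + 5*C/(C + q))) = 4*C + 4*q + 4*q*(7 + 5*C/(C + q)))
1/(z(F, 274) - 19307) = 1/(4*(274² + 8*(295/82)² + 14*274*(295/82))/(274 + 295/82) - 19307) = 1/(4*(75076 + 8*(87025/6724) + 565810/41)/(22763/82) - 19307) = 1/(4*(82/22763)*(75076 + 174050/1681 + 565810/41) - 19307) = 1/(4*(82/22763)*(149575016/1681) - 19307) = 1/(1196600128/933283 - 19307) = 1/(-16822294753/933283) = -933283/16822294753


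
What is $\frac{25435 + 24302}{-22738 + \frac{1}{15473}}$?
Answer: $- \frac{769580601}{351825073} \approx -2.1874$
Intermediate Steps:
$\frac{25435 + 24302}{-22738 + \frac{1}{15473}} = \frac{49737}{-22738 + \frac{1}{15473}} = \frac{49737}{- \frac{351825073}{15473}} = 49737 \left(- \frac{15473}{351825073}\right) = - \frac{769580601}{351825073}$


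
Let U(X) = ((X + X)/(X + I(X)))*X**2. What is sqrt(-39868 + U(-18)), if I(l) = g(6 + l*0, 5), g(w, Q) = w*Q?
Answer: 2*I*sqrt(10210) ≈ 202.09*I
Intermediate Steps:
g(w, Q) = Q*w
I(l) = 30 (I(l) = 5*(6 + l*0) = 5*(6 + 0) = 5*6 = 30)
U(X) = 2*X**3/(30 + X) (U(X) = ((X + X)/(X + 30))*X**2 = ((2*X)/(30 + X))*X**2 = (2*X/(30 + X))*X**2 = 2*X**3/(30 + X))
sqrt(-39868 + U(-18)) = sqrt(-39868 + 2*(-18)**3/(30 - 18)) = sqrt(-39868 + 2*(-5832)/12) = sqrt(-39868 + 2*(-5832)*(1/12)) = sqrt(-39868 - 972) = sqrt(-40840) = 2*I*sqrt(10210)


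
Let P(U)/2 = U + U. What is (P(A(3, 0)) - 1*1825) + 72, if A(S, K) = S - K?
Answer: -1741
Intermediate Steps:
P(U) = 4*U (P(U) = 2*(U + U) = 2*(2*U) = 4*U)
(P(A(3, 0)) - 1*1825) + 72 = (4*(3 - 1*0) - 1*1825) + 72 = (4*(3 + 0) - 1825) + 72 = (4*3 - 1825) + 72 = (12 - 1825) + 72 = -1813 + 72 = -1741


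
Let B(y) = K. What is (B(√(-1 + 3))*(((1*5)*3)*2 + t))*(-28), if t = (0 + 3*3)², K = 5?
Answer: -15540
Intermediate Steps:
B(y) = 5
t = 81 (t = (0 + 9)² = 9² = 81)
(B(√(-1 + 3))*(((1*5)*3)*2 + t))*(-28) = (5*(((1*5)*3)*2 + 81))*(-28) = (5*((5*3)*2 + 81))*(-28) = (5*(15*2 + 81))*(-28) = (5*(30 + 81))*(-28) = (5*111)*(-28) = 555*(-28) = -15540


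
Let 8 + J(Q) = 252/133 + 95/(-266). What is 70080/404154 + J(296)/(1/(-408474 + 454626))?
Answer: -2671971278756/8958747 ≈ -2.9825e+5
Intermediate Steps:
J(Q) = -1719/266 (J(Q) = -8 + (252/133 + 95/(-266)) = -8 + (252*(1/133) + 95*(-1/266)) = -8 + (36/19 - 5/14) = -8 + 409/266 = -1719/266)
70080/404154 + J(296)/(1/(-408474 + 454626)) = 70080/404154 - 1719/(266*(1/(-408474 + 454626))) = 70080*(1/404154) - 1719/(266*(1/46152)) = 11680/67359 - 1719/(266*1/46152) = 11680/67359 - 1719/266*46152 = 11680/67359 - 39667644/133 = -2671971278756/8958747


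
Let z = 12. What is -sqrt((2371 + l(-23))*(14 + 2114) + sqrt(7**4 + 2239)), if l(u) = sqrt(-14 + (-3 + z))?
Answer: -2*sqrt(1261372 + sqrt(290) + 532*I*sqrt(5)) ≈ -2246.2 - 1.0592*I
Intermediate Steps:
l(u) = I*sqrt(5) (l(u) = sqrt(-14 + (-3 + 12)) = sqrt(-14 + 9) = sqrt(-5) = I*sqrt(5))
-sqrt((2371 + l(-23))*(14 + 2114) + sqrt(7**4 + 2239)) = -sqrt((2371 + I*sqrt(5))*(14 + 2114) + sqrt(7**4 + 2239)) = -sqrt((2371 + I*sqrt(5))*2128 + sqrt(2401 + 2239)) = -sqrt((5045488 + 2128*I*sqrt(5)) + sqrt(4640)) = -sqrt((5045488 + 2128*I*sqrt(5)) + 4*sqrt(290)) = -sqrt(5045488 + 4*sqrt(290) + 2128*I*sqrt(5))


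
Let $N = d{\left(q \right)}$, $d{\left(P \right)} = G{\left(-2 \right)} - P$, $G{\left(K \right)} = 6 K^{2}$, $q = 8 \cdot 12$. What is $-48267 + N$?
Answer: $-48339$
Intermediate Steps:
$q = 96$
$d{\left(P \right)} = 24 - P$ ($d{\left(P \right)} = 6 \left(-2\right)^{2} - P = 6 \cdot 4 - P = 24 - P$)
$N = -72$ ($N = 24 - 96 = -72$)
$-48267 + N = -48267 - 72 = -48339$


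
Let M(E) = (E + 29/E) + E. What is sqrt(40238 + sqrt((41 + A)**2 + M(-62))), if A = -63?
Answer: sqrt(154674872 + 62*sqrt(1382042))/62 ≈ 200.64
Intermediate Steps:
M(E) = 2*E + 29/E
sqrt(40238 + sqrt((41 + A)**2 + M(-62))) = sqrt(40238 + sqrt((41 - 63)**2 + (2*(-62) + 29/(-62)))) = sqrt(40238 + sqrt((-22)**2 + (-124 + 29*(-1/62)))) = sqrt(40238 + sqrt(484 + (-124 - 29/62))) = sqrt(40238 + sqrt(484 - 7717/62)) = sqrt(40238 + sqrt(22291/62)) = sqrt(40238 + sqrt(1382042)/62)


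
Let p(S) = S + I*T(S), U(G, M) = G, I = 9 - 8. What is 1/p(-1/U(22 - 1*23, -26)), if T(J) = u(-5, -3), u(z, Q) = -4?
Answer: -⅓ ≈ -0.33333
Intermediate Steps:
T(J) = -4
I = 1
p(S) = -4 + S (p(S) = S + 1*(-4) = S - 4 = -4 + S)
1/p(-1/U(22 - 1*23, -26)) = 1/(-4 - 1/(22 - 1*23)) = 1/(-4 - 1/(22 - 23)) = 1/(-4 - 1/(-1)) = 1/(-4 - 1*(-1)) = 1/(-4 + 1) = 1/(-3) = -⅓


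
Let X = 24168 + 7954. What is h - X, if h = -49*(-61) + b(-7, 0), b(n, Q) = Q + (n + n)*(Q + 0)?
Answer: -29133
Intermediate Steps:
X = 32122
b(n, Q) = Q + 2*Q*n (b(n, Q) = Q + (2*n)*Q = Q + 2*Q*n)
h = 2989 (h = -49*(-61) + 0*(1 + 2*(-7)) = 2989 + 0*(1 - 14) = 2989 + 0*(-13) = 2989 + 0 = 2989)
h - X = 2989 - 1*32122 = 2989 - 32122 = -29133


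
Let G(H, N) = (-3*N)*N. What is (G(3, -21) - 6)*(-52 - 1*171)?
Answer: 296367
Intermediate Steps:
G(H, N) = -3*N²
(G(3, -21) - 6)*(-52 - 1*171) = (-3*(-21)² - 6)*(-52 - 1*171) = (-3*441 - 6)*(-52 - 171) = (-1323 - 6)*(-223) = -1329*(-223) = 296367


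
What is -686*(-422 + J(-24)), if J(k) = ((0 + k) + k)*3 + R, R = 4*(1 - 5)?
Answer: 399252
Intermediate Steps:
R = -16 (R = 4*(-4) = -16)
J(k) = -16 + 6*k (J(k) = ((0 + k) + k)*3 - 16 = (k + k)*3 - 16 = (2*k)*3 - 16 = 6*k - 16 = -16 + 6*k)
-686*(-422 + J(-24)) = -686*(-422 + (-16 + 6*(-24))) = -686*(-422 + (-16 - 144)) = -686*(-422 - 160) = -686*(-582) = 399252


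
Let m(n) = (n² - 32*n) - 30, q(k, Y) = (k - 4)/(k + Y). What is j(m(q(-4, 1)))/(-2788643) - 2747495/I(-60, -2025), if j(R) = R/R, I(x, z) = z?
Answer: 1532356539452/1129400415 ≈ 1356.8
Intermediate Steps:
q(k, Y) = (-4 + k)/(Y + k)
m(n) = -30 + n² - 32*n
j(R) = 1
j(m(q(-4, 1)))/(-2788643) - 2747495/I(-60, -2025) = 1/(-2788643) - 2747495/(-2025) = 1*(-1/2788643) - 2747495*(-1/2025) = -1/2788643 + 549499/405 = 1532356539452/1129400415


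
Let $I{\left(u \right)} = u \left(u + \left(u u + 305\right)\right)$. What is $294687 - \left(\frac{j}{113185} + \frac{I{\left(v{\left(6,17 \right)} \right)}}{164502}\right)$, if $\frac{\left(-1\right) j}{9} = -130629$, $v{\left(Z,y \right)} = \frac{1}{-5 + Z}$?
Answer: $\frac{5486630636590073}{18619158870} \approx 2.9468 \cdot 10^{5}$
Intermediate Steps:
$j = 1175661$ ($j = \left(-9\right) \left(-130629\right) = 1175661$)
$I{\left(u \right)} = u \left(305 + u + u^{2}\right)$ ($I{\left(u \right)} = u \left(u + \left(u^{2} + 305\right)\right) = u \left(u + \left(305 + u^{2}\right)\right) = u \left(305 + u + u^{2}\right)$)
$294687 - \left(\frac{j}{113185} + \frac{I{\left(v{\left(6,17 \right)} \right)}}{164502}\right) = 294687 - \left(\frac{1175661}{113185} + \frac{\frac{1}{-5 + 6} \left(305 + \frac{1}{-5 + 6} + \left(\frac{1}{-5 + 6}\right)^{2}\right)}{164502}\right) = 294687 - \left(1175661 \cdot \frac{1}{113185} + \frac{305 + 1^{-1} + \left(1^{-1}\right)^{2}}{1} \cdot \frac{1}{164502}\right) = 294687 - \left(\frac{1175661}{113185} + 1 \left(305 + 1 + 1^{2}\right) \frac{1}{164502}\right) = 294687 - \left(\frac{1175661}{113185} + 1 \left(305 + 1 + 1\right) \frac{1}{164502}\right) = 294687 - \left(\frac{1175661}{113185} + 1 \cdot 307 \cdot \frac{1}{164502}\right) = 294687 - \left(\frac{1175661}{113185} + 307 \cdot \frac{1}{164502}\right) = 294687 - \left(\frac{1175661}{113185} + \frac{307}{164502}\right) = 294687 - \frac{193433333617}{18619158870} = \frac{5486630636590073}{18619158870}$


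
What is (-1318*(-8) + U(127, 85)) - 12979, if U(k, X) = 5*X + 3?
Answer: -2007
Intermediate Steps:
U(k, X) = 3 + 5*X
(-1318*(-8) + U(127, 85)) - 12979 = (-1318*(-8) + (3 + 5*85)) - 12979 = (10544 + (3 + 425)) - 12979 = (10544 + 428) - 12979 = 10972 - 12979 = -2007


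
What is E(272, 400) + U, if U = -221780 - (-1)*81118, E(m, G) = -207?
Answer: -140869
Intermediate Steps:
U = -140662 (U = -221780 - 1*(-81118) = -221780 + 81118 = -140662)
E(272, 400) + U = -207 - 140662 = -140869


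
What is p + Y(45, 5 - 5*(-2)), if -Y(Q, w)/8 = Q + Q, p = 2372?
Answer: 1652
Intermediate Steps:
Y(Q, w) = -16*Q (Y(Q, w) = -8*(Q + Q) = -16*Q)
p + Y(45, 5 - 5*(-2)) = 2372 - 16*45 = 2372 - 720 = 1652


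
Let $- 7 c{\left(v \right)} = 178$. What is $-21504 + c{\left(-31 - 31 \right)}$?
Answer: $- \frac{150706}{7} \approx -21529.0$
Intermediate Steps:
$c{\left(v \right)} = - \frac{178}{7}$ ($c{\left(v \right)} = \left(- \frac{1}{7}\right) 178 = - \frac{178}{7}$)
$-21504 + c{\left(-31 - 31 \right)} = -21504 - \frac{178}{7} = - \frac{150706}{7}$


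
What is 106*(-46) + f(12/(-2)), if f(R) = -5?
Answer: -4881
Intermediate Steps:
106*(-46) + f(12/(-2)) = 106*(-46) - 5 = -4876 - 5 = -4881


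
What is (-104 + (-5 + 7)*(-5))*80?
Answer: -9120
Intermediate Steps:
(-104 + (-5 + 7)*(-5))*80 = (-104 + 2*(-5))*80 = (-104 - 10)*80 = -114*80 = -9120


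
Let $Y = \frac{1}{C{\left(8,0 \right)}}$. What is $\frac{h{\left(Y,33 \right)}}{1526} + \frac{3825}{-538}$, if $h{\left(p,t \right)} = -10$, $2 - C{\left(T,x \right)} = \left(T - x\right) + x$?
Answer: $- \frac{2921165}{410494} \approx -7.1162$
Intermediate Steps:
$C{\left(T,x \right)} = 2 - T$ ($C{\left(T,x \right)} = 2 - \left(\left(T - x\right) + x\right) = 2 - T$)
$Y = - \frac{1}{6}$ ($Y = \frac{1}{2 - 8} = \frac{1}{-6} = - \frac{1}{6} \approx -0.16667$)
$\frac{h{\left(Y,33 \right)}}{1526} + \frac{3825}{-538} = - \frac{10}{1526} + \frac{3825}{-538} = \left(-10\right) \frac{1}{1526} + 3825 \left(- \frac{1}{538}\right) = - \frac{5}{763} - \frac{3825}{538} = - \frac{2921165}{410494}$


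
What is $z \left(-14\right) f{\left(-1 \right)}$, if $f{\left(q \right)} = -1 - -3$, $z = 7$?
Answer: $-196$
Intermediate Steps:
$f{\left(q \right)} = 2$ ($f{\left(q \right)} = -1 + 3 = 2$)
$z \left(-14\right) f{\left(-1 \right)} = 7 \left(-14\right) 2 = \left(-98\right) 2 = -196$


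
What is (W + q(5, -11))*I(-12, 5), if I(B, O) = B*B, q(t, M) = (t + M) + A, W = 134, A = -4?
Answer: 17856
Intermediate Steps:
q(t, M) = -4 + M + t (q(t, M) = (t + M) - 4 = (M + t) - 4 = -4 + M + t)
I(B, O) = B²
(W + q(5, -11))*I(-12, 5) = (134 + (-4 - 11 + 5))*(-12)² = (134 - 10)*144 = 124*144 = 17856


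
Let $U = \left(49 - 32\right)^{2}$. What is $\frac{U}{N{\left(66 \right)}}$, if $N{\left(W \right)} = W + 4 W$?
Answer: $\frac{289}{330} \approx 0.87576$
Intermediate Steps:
$N{\left(W \right)} = 5 W$
$U = 289$ ($U = 17^{2} = 289$)
$\frac{U}{N{\left(66 \right)}} = \frac{289}{5 \cdot 66} = \frac{289}{330}$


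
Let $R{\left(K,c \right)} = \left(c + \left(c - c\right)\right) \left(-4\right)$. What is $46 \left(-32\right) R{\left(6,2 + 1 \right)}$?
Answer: $17664$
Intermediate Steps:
$R{\left(K,c \right)} = - 4 c$ ($R{\left(K,c \right)} = \left(c + 0\right) \left(-4\right) = c \left(-4\right) = - 4 c$)
$46 \left(-32\right) R{\left(6,2 + 1 \right)} = 46 \left(-32\right) \left(- 4 \left(2 + 1\right)\right) = - 1472 \left(\left(-4\right) 3\right) = \left(-1472\right) \left(-12\right) = 17664$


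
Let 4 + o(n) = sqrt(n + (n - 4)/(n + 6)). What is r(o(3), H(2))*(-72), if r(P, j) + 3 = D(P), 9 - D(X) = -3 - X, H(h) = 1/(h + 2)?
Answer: -360 - 24*sqrt(26) ≈ -482.38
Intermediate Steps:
H(h) = 1/(2 + h)
o(n) = -4 + sqrt(n + (-4 + n)/(6 + n)) (o(n) = -4 + sqrt(n + (n - 4)/(n + 6)) = -4 + sqrt(n + (-4 + n)/(6 + n)))
D(X) = 12 + X (D(X) = 9 - (-3 - X) = 9 + (3 + X) = 12 + X)
r(P, j) = 9 + P (r(P, j) = -3 + (12 + P) = 9 + P)
r(o(3), H(2))*(-72) = (9 + (-4 + sqrt((-4 + 3 + 3*(6 + 3))/(6 + 3))))*(-72) = (9 + (-4 + sqrt((-4 + 3 + 3*9)/9)))*(-72) = (9 + (-4 + sqrt((-4 + 3 + 27)/9)))*(-72) = (9 + (-4 + sqrt((1/9)*26)))*(-72) = (9 + (-4 + sqrt(26/9)))*(-72) = (9 + (-4 + sqrt(26)/3))*(-72) = (5 + sqrt(26)/3)*(-72) = -360 - 24*sqrt(26)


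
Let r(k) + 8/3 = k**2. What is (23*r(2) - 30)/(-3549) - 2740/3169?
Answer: -29179118/33740343 ≈ -0.86481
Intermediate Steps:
r(k) = -8/3 + k**2
(23*r(2) - 30)/(-3549) - 2740/3169 = (23*(-8/3 + 2**2) - 30)/(-3549) - 2740/3169 = (23*(-8/3 + 4) - 30)*(-1/3549) - 2740*1/3169 = (23*(4/3) - 30)*(-1/3549) - 2740/3169 = (92/3 - 30)*(-1/3549) - 2740/3169 = (2/3)*(-1/3549) - 2740/3169 = -2/10647 - 2740/3169 = -29179118/33740343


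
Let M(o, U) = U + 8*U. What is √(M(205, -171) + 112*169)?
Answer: √17389 ≈ 131.87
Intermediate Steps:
M(o, U) = 9*U
√(M(205, -171) + 112*169) = √(9*(-171) + 112*169) = √(-1539 + 18928) = √17389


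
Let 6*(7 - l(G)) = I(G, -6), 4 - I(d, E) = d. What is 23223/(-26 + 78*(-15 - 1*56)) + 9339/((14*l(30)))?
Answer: 18104055/331058 ≈ 54.685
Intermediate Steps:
I(d, E) = 4 - d
l(G) = 19/3 + G/6 (l(G) = 7 - (4 - G)/6 = 7 + (-⅔ + G/6) = 19/3 + G/6)
23223/(-26 + 78*(-15 - 1*56)) + 9339/((14*l(30))) = 23223/(-26 + 78*(-15 - 1*56)) + 9339/((14*(19/3 + (⅙)*30))) = 23223/(-26 + 78*(-15 - 56)) + 9339/((14*(19/3 + 5))) = 23223/(-26 + 78*(-71)) + 9339/((14*(34/3))) = 23223/(-26 - 5538) + 9339/(476/3) = 23223/(-5564) + 9339*(3/476) = 23223*(-1/5564) + 28017/476 = -23223/5564 + 28017/476 = 18104055/331058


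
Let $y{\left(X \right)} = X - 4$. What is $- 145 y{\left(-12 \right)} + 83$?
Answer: $2403$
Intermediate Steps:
$y{\left(X \right)} = -4 + X$
$- 145 y{\left(-12 \right)} + 83 = - 145 \left(-4 - 12\right) + 83 = \left(-145\right) \left(-16\right) + 83 = 2320 + 83 = 2403$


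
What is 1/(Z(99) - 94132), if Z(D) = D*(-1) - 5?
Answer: -1/94236 ≈ -1.0612e-5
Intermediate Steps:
Z(D) = -5 - D (Z(D) = -D - 5 = -5 - D)
1/(Z(99) - 94132) = 1/((-5 - 1*99) - 94132) = 1/((-5 - 99) - 94132) = 1/(-104 - 94132) = 1/(-94236) = -1/94236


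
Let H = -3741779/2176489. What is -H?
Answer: 3741779/2176489 ≈ 1.7192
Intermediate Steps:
H = -3741779/2176489 (H = -3741779*1/2176489 = -3741779/2176489 ≈ -1.7192)
-H = -1*(-3741779/2176489) = 3741779/2176489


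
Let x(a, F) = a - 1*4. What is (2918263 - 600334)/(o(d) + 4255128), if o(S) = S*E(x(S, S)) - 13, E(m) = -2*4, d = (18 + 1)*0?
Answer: 2317929/4255115 ≈ 0.54474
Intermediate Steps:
x(a, F) = -4 + a (x(a, F) = a - 4 = -4 + a)
d = 0 (d = 19*0 = 0)
E(m) = -8
o(S) = -13 - 8*S (o(S) = S*(-8) - 13 = -8*S - 13 = -13 - 8*S)
(2918263 - 600334)/(o(d) + 4255128) = (2918263 - 600334)/((-13 - 8*0) + 4255128) = 2317929/((-13 + 0) + 4255128) = 2317929/(-13 + 4255128) = 2317929/4255115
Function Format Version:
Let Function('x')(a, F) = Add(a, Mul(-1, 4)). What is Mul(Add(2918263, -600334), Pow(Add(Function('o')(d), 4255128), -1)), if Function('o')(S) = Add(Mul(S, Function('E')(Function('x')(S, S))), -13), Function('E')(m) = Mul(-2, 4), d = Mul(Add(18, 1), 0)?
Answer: Rational(2317929, 4255115) ≈ 0.54474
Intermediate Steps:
Function('x')(a, F) = Add(-4, a) (Function('x')(a, F) = Add(a, -4) = Add(-4, a))
d = 0 (d = Mul(19, 0) = 0)
Function('E')(m) = -8
Function('o')(S) = Add(-13, Mul(-8, S)) (Function('o')(S) = Add(Mul(S, -8), -13) = Add(Mul(-8, S), -13) = Add(-13, Mul(-8, S)))
Mul(Add(2918263, -600334), Pow(Add(Function('o')(d), 4255128), -1)) = Mul(Add(2918263, -600334), Pow(Add(Add(-13, Mul(-8, 0)), 4255128), -1)) = Mul(2317929, Pow(Add(Add(-13, 0), 4255128), -1)) = Mul(2317929, Pow(Add(-13, 4255128), -1)) = Mul(2317929, Pow(4255115, -1)) = Mul(2317929, Rational(1, 4255115)) = Rational(2317929, 4255115)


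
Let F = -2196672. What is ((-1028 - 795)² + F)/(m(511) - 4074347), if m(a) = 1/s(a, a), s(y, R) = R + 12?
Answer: -589241611/2130883480 ≈ -0.27652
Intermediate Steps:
s(y, R) = 12 + R
m(a) = 1/(12 + a)
((-1028 - 795)² + F)/(m(511) - 4074347) = ((-1028 - 795)² - 2196672)/(1/(12 + 511) - 4074347) = ((-1823)² - 2196672)/(1/523 - 4074347) = (3323329 - 2196672)/(1/523 - 4074347) = 1126657/(-2130883480/523) = 1126657*(-523/2130883480) = -589241611/2130883480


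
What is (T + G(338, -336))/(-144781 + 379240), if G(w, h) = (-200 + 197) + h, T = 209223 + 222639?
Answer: 47947/26051 ≈ 1.8405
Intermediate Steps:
T = 431862
G(w, h) = -3 + h
(T + G(338, -336))/(-144781 + 379240) = (431862 + (-3 - 336))/(-144781 + 379240) = (431862 - 339)/234459 = 431523*(1/234459) = 47947/26051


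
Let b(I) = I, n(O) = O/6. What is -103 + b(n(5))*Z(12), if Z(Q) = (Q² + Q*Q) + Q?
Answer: 147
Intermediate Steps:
Z(Q) = Q + 2*Q² (Z(Q) = (Q² + Q²) + Q = 2*Q² + Q = Q + 2*Q²)
n(O) = O/6 (n(O) = O*(⅙) = O/6)
-103 + b(n(5))*Z(12) = -103 + ((⅙)*5)*(12*(1 + 2*12)) = -103 + 5*(12*(1 + 24))/6 = -103 + 5*(12*25)/6 = -103 + (⅚)*300 = -103 + 250 = 147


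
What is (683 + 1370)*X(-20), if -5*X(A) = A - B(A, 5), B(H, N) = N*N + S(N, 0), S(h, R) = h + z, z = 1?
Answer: 104703/5 ≈ 20941.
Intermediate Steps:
S(h, R) = 1 + h (S(h, R) = h + 1 = 1 + h)
B(H, N) = 1 + N + N² (B(H, N) = N*N + (1 + N) = N² + (1 + N) = 1 + N + N²)
X(A) = 31/5 - A/5 (X(A) = -(A - (1 + 5 + 5²))/5 = -(A - (1 + 5 + 25))/5 = -(A - 1*31)/5 = -(A - 31)/5 = -(-31 + A)/5 = 31/5 - A/5)
(683 + 1370)*X(-20) = (683 + 1370)*(31/5 - ⅕*(-20)) = 2053*(31/5 + 4) = 2053*(51/5) = 104703/5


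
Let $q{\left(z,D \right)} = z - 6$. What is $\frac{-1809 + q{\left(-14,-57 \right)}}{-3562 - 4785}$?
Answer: $\frac{1829}{8347} \approx 0.21912$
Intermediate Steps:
$q{\left(z,D \right)} = -6 + z$ ($q{\left(z,D \right)} = z - 6 = -6 + z$)
$\frac{-1809 + q{\left(-14,-57 \right)}}{-3562 - 4785} = \frac{-1809 - 20}{-3562 - 4785} = \frac{-1809 - 20}{-8347} = \left(-1829\right) \left(- \frac{1}{8347}\right) = \frac{1829}{8347}$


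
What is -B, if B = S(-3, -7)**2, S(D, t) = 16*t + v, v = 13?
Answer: -9801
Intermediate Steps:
S(D, t) = 13 + 16*t (S(D, t) = 16*t + 13 = 13 + 16*t)
B = 9801 (B = (13 + 16*(-7))**2 = (13 - 112)**2 = (-99)**2 = 9801)
-B = -1*9801 = -9801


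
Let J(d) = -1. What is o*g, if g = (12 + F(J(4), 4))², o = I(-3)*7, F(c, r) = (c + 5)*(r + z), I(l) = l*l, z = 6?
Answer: 170352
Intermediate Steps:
I(l) = l²
F(c, r) = (5 + c)*(6 + r) (F(c, r) = (c + 5)*(r + 6) = (5 + c)*(6 + r))
o = 63 (o = (-3)²*7 = 9*7 = 63)
g = 2704 (g = (12 + (30 + 5*4 + 6*(-1) - 1*4))² = (12 + (30 + 20 - 6 - 4))² = (12 + 40)² = 52² = 2704)
o*g = 63*2704 = 170352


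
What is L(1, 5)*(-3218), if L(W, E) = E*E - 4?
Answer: -67578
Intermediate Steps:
L(W, E) = -4 + E² (L(W, E) = E² - 4 = -4 + E²)
L(1, 5)*(-3218) = (-4 + 5²)*(-3218) = (-4 + 25)*(-3218) = 21*(-3218) = -67578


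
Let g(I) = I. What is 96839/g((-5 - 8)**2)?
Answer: 96839/169 ≈ 573.01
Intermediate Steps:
96839/g((-5 - 8)**2) = 96839/((-5 - 8)**2) = 96839/((-13)**2) = 96839/169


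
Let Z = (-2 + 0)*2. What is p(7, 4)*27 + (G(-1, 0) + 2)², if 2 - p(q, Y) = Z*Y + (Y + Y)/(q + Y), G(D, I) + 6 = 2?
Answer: 5174/11 ≈ 470.36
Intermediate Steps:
Z = -4 (Z = -2*2 = -4)
G(D, I) = -4 (G(D, I) = -6 + 2 = -4)
p(q, Y) = 2 + 4*Y - 2*Y/(Y + q) (p(q, Y) = 2 - (-4*Y + (Y + Y)/(q + Y)) = 2 - (-4*Y + (2*Y)/(Y + q)) = 2 - (-4*Y + 2*Y/(Y + q)) = 2 + (4*Y - 2*Y/(Y + q)) = 2 + 4*Y - 2*Y/(Y + q))
p(7, 4)*27 + (G(-1, 0) + 2)² = (2*(7 + 2*4² + 2*4*7)/(4 + 7))*27 + (-4 + 2)² = (2*(7 + 2*16 + 56)/11)*27 + (-2)² = (2*(1/11)*(7 + 32 + 56))*27 + 4 = (2*(1/11)*95)*27 + 4 = (190/11)*27 + 4 = 5130/11 + 4 = 5174/11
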